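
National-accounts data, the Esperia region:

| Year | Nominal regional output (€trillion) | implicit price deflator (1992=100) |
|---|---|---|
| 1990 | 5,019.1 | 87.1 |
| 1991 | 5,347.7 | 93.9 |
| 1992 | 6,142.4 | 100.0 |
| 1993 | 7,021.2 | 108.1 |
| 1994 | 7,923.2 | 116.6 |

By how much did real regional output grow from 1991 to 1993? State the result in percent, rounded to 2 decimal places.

14.05%

Real regional output 1991 = 5347.7/0.939 = 5695.10.
Real regional output 1993 = 7021.2/1.081 = 6495.10.
Change = 6495.10/5695.10 − 1 = 0.1405.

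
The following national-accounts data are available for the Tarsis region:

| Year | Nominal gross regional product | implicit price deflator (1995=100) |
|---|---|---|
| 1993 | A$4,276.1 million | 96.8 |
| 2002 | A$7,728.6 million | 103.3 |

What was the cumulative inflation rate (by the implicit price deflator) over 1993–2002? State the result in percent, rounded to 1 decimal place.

6.7%

Price-level change = 103.3 / 96.8 − 1 = 0.0671.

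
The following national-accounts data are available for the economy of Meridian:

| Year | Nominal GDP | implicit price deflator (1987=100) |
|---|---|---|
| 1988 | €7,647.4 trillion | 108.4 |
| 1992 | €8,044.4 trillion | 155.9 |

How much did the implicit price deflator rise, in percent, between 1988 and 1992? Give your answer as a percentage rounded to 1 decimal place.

43.8%

Price-level change = 155.9 / 108.4 − 1 = 0.4382.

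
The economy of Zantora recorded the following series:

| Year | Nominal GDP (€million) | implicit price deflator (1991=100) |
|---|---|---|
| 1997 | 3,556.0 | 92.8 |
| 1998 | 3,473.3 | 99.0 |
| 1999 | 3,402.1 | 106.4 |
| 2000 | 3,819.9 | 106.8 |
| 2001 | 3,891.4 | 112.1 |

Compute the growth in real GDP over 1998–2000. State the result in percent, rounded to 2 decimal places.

Real GDP 1998 = 3473.3/0.990 = 3508.38.
Real GDP 2000 = 3819.9/1.068 = 3576.69.
Change = 3576.69/3508.38 − 1 = 0.0195.

1.95%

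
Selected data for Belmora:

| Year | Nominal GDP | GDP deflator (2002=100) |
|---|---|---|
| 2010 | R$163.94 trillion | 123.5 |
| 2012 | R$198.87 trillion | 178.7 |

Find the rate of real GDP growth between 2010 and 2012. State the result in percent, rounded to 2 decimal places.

-16.16%

Deflate each year: 2010 → 163.94/1.235 = 132.74; 2012 → 198.87/1.787 = 111.29.
So real GDP changed by 111.29/132.74 − 1 = -0.1616, i.e. -16.16%.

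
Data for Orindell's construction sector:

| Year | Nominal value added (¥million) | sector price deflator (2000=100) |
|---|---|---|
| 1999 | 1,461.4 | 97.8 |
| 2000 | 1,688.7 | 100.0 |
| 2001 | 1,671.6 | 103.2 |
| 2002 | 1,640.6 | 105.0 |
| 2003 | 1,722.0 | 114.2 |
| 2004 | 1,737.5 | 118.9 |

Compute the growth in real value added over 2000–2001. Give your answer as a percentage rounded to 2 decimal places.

-4.08%

Real value added 2000 = 1688.7/1.000 = 1688.70.
Real value added 2001 = 1671.6/1.032 = 1619.77.
Change = 1619.77/1688.70 − 1 = -0.0408.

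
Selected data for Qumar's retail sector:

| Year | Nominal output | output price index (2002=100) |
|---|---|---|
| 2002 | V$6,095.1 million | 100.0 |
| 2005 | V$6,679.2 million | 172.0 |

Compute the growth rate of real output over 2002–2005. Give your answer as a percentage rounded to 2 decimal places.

-36.29%

Real output 2002 = 6095.1 / 1.000 = 6095.10.
Real output 2005 = 6679.2 / 1.720 = 3883.26.
Real growth = 3883.26 / 6095.10 − 1 = -0.3629.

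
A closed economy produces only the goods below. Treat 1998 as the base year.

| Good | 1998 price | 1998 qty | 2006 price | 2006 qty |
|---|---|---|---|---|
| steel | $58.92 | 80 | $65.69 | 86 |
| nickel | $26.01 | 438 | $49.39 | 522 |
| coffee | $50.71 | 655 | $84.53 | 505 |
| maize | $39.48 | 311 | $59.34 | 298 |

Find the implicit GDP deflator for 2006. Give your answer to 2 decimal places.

163.88

Nominal GDP 2006 = 65.69·86 + 49.39·522 + 84.53·505 + 59.34·298 = 91801.89.
Real GDP 2006 (at 1998 prices) = 58.92·86 + 26.01·522 + 50.71·505 + 39.48·298 = 56017.93.
Deflator = Nominal/Real × 100 = 91801.89/56017.93 × 100 = 163.879.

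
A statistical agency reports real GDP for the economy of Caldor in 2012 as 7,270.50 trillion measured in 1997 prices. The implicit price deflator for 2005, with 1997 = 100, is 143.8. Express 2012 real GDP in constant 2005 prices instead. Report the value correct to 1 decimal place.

Real GDP in 2005 prices = Real GDP in 1997 prices × (P_2005/P_1997) = 7270.50 × 1.438 = 10454.98.

10,455.0 trillion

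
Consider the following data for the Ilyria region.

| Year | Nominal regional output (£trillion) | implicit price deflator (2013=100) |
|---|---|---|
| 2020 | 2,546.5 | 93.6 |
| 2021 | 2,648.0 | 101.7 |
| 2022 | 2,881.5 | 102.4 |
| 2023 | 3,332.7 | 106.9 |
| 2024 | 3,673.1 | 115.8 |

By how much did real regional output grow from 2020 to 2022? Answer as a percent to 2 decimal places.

Real regional output 2020 = 2546.5/0.936 = 2720.62.
Real regional output 2022 = 2881.5/1.024 = 2813.96.
Change = 2813.96/2720.62 − 1 = 0.0343.

3.43%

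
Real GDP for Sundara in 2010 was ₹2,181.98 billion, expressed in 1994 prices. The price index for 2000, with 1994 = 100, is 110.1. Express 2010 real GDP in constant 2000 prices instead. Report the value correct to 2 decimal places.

Real GDP in 2000 prices = Real GDP in 1994 prices × (P_2000/P_1994) = 2181.98 × 1.101 = 2402.36.

₹2,402.36 billion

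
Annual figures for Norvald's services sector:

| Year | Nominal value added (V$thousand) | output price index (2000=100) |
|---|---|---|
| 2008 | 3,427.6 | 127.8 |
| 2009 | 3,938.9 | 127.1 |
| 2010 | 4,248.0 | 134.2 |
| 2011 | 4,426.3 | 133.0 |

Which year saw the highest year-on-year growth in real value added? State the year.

2009: real = 3938.9/1.271 = 3099.06; growth vs 2008 (2682.00) = 15.55%.
2010: real = 4248.0/1.342 = 3165.42; growth vs 2009 (3099.06) = 2.14%.
2011: real = 4426.3/1.330 = 3328.05; growth vs 2010 (3165.42) = 5.14%.

2009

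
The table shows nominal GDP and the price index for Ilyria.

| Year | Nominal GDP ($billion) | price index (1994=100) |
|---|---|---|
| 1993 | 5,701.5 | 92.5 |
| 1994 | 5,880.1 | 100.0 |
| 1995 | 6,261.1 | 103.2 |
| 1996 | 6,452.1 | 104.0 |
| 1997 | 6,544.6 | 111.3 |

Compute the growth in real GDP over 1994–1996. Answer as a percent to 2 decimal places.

Real GDP 1994 = 5880.1/1.000 = 5880.10.
Real GDP 1996 = 6452.1/1.040 = 6203.94.
Change = 6203.94/5880.10 − 1 = 0.0551.

5.51%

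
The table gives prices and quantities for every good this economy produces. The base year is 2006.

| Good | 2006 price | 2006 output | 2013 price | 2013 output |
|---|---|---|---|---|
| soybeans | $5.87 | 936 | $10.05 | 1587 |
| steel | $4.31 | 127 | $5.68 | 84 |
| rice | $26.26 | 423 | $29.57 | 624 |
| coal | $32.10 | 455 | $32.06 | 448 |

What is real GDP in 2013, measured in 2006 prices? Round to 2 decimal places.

$40444.77

Real GDP 2013 = Σ (p_2006 × q_2013) = 5.87·1587 + 4.31·84 + 26.26·624 + 32.10·448 = 40444.77.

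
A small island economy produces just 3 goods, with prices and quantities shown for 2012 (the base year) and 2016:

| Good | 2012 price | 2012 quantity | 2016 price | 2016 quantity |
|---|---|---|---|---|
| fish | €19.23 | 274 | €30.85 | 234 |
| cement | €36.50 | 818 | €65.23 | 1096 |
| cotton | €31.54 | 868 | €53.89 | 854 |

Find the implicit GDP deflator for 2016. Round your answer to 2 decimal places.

Nominal GDP 2016 = 30.85·234 + 65.23·1096 + 53.89·854 = 124733.04.
Real GDP 2016 (at 2012 prices) = 19.23·234 + 36.50·1096 + 31.54·854 = 71438.98.
Deflator = Nominal/Real × 100 = 124733.04/71438.98 × 100 = 174.601.

174.60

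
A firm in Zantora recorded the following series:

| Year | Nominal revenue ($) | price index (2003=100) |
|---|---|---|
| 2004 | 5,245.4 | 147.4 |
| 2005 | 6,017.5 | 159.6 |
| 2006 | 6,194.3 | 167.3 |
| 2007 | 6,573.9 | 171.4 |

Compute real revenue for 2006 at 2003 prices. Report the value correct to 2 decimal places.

Real revenue 2006 = 6194.3 / 1.673 = 3702.51.

$3,702.51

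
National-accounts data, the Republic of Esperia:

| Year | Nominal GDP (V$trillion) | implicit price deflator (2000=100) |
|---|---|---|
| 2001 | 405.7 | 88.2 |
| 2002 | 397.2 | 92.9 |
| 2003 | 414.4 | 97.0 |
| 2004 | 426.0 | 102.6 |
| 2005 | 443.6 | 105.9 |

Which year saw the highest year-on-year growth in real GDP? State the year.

2005

2002: real = 397.2/0.929 = 427.56; growth vs 2001 (459.98) = -7.05%.
2003: real = 414.4/0.970 = 427.22; growth vs 2002 (427.56) = -0.08%.
2004: real = 426.0/1.026 = 415.20; growth vs 2003 (427.22) = -2.81%.
2005: real = 443.6/1.059 = 418.89; growth vs 2004 (415.20) = 0.89%.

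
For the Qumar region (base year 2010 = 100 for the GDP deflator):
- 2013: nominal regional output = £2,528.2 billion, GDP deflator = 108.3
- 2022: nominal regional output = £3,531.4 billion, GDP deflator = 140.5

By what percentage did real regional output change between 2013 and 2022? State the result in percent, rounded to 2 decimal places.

Real regional output 2013 = 2528.2 / 1.083 = 2334.44.
Real regional output 2022 = 3531.4 / 1.405 = 2513.45.
Real growth = 2513.45 / 2334.44 − 1 = 0.0767.

7.67%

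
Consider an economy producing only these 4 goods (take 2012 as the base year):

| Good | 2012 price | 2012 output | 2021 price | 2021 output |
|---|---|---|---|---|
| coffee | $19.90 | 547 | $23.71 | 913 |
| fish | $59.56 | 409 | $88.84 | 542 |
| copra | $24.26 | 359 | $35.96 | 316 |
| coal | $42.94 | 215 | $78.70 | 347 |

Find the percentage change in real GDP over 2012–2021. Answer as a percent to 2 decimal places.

Real GDP 2012 = Nominal GDP 2012 = 19.90·547 + 59.56·409 + 24.26·359 + 42.94·215 = 53186.78.
Real GDP 2021 (at 2012 prices) = 19.90·913 + 59.56·542 + 24.26·316 + 42.94·347 = 73016.56.
Real growth = 73016.56/53186.78 − 1 = 0.3728.

37.28%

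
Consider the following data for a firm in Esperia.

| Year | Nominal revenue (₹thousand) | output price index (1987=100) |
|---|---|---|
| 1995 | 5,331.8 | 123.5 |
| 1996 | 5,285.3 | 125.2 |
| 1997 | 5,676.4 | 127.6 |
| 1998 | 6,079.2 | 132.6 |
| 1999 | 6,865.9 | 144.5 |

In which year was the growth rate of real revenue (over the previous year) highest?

1997

1996: real = 5285.3/1.252 = 4221.49; growth vs 1995 (4317.25) = -2.22%.
1997: real = 5676.4/1.276 = 4448.59; growth vs 1996 (4221.49) = 5.38%.
1998: real = 6079.2/1.326 = 4584.62; growth vs 1997 (4448.59) = 3.06%.
1999: real = 6865.9/1.445 = 4751.49; growth vs 1998 (4584.62) = 3.64%.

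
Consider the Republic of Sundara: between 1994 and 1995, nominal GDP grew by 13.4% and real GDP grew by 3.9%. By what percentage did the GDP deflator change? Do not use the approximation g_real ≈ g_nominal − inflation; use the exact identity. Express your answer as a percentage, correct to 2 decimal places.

9.14%

(1 + g_nom) = (1 + g_real)(1 + π), so π = 1.1340 / 1.0390 − 1 = 0.09143.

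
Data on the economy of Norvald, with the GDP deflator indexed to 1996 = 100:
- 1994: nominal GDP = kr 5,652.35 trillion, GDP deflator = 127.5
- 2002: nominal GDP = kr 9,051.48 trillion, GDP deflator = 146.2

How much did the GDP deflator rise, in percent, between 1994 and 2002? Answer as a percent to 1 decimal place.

14.7%

Price-level change = 146.2 / 127.5 − 1 = 0.1467.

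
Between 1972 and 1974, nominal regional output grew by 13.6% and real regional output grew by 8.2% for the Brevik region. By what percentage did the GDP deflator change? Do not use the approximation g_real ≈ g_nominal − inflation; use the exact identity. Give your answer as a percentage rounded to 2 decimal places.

4.99%

(1 + g_nom) = (1 + g_real)(1 + π), so π = 1.1360 / 1.0820 − 1 = 0.04991.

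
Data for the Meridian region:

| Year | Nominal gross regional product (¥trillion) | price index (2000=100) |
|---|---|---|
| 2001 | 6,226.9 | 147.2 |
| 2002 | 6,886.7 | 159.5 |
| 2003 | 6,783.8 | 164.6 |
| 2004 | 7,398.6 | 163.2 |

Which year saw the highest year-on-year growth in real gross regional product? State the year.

2004

2002: real = 6886.7/1.595 = 4317.68; growth vs 2001 (4230.23) = 2.07%.
2003: real = 6783.8/1.646 = 4121.39; growth vs 2002 (4317.68) = -4.55%.
2004: real = 7398.6/1.632 = 4533.46; growth vs 2003 (4121.39) = 10.00%.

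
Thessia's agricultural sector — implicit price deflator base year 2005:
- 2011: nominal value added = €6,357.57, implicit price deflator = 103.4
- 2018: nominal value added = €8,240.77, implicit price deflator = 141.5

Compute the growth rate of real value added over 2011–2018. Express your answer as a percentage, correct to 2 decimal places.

Real value added 2011 = 6357.57 / 1.034 = 6148.52.
Real value added 2018 = 8240.77 / 1.415 = 5823.87.
Real growth = 5823.87 / 6148.52 − 1 = -0.0528.

-5.28%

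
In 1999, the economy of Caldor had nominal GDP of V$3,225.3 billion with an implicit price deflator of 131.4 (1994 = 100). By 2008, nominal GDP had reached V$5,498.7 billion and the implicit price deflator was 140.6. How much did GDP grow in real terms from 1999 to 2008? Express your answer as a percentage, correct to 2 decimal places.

Real GDP 1999 = 3225.3 / 1.314 = 2454.57.
Real GDP 2008 = 5498.7 / 1.406 = 3910.88.
Real growth = 3910.88 / 2454.57 − 1 = 0.5933.

59.33%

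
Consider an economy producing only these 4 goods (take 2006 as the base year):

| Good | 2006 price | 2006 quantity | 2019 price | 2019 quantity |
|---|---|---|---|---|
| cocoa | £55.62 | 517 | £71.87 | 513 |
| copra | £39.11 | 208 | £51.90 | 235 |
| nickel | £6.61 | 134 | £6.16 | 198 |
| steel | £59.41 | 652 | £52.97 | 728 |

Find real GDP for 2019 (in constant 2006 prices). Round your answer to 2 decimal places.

Real GDP 2019 = Σ (p_2006 × q_2019) = 55.62·513 + 39.11·235 + 6.61·198 + 59.41·728 = 82283.17.

£82283.17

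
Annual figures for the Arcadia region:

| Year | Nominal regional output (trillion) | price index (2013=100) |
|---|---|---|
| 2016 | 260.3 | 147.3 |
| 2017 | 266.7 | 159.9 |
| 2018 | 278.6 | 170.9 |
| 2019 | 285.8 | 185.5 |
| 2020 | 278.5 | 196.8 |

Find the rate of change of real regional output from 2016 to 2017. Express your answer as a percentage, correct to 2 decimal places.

-5.61%

Real regional output 2016 = 260.3/1.473 = 176.71.
Real regional output 2017 = 266.7/1.599 = 166.79.
Change = 166.79/176.71 − 1 = -0.0561.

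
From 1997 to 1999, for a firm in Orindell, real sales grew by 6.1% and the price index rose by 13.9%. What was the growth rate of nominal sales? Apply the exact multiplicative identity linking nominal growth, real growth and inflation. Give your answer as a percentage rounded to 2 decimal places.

(1 + g_nom) = (1 + g_real)(1 + π) = 1.0610 × 1.1390 = 1.20848.

20.85%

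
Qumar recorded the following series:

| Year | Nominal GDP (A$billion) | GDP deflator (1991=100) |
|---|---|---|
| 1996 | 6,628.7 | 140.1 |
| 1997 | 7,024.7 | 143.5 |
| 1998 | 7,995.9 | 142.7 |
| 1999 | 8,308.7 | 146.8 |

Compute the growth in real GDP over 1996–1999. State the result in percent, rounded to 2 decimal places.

19.62%

Real GDP 1996 = 6628.7/1.401 = 4731.41.
Real GDP 1999 = 8308.7/1.468 = 5659.88.
Change = 5659.88/4731.41 − 1 = 0.1962.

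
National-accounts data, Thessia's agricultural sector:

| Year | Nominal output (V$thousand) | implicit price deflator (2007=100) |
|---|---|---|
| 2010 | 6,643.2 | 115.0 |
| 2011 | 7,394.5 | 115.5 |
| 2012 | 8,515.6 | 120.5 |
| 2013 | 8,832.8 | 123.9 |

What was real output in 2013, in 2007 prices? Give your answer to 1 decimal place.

V$7,129.0 thousand

Real output 2013 = 8832.8 / 1.239 = 7128.97.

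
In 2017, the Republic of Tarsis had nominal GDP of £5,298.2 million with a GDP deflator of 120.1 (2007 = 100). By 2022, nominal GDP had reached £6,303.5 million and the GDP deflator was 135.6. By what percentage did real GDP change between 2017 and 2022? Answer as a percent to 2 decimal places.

5.37%

Real GDP 2017 = 5298.2 / 1.201 = 4411.49.
Real GDP 2022 = 6303.5 / 1.356 = 4648.60.
Real growth = 4648.60 / 4411.49 − 1 = 0.0537.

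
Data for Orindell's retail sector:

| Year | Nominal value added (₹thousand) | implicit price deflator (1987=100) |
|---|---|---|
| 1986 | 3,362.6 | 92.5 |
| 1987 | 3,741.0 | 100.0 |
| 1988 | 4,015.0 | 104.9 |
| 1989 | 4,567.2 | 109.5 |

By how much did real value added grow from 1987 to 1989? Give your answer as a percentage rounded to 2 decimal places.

Real value added 1987 = 3741.0/1.000 = 3741.00.
Real value added 1989 = 4567.2/1.095 = 4170.96.
Change = 4170.96/3741.00 − 1 = 0.1149.

11.49%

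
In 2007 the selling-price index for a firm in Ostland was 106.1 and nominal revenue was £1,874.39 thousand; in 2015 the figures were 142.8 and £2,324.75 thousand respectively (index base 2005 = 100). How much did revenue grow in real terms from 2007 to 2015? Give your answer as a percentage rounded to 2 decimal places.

-7.85%

Deflate each year: 2007 → 1874.39/1.061 = 1766.63; 2015 → 2324.75/1.428 = 1627.98.
So real revenue changed by 1627.98/1766.63 − 1 = -0.0785, i.e. -7.85%.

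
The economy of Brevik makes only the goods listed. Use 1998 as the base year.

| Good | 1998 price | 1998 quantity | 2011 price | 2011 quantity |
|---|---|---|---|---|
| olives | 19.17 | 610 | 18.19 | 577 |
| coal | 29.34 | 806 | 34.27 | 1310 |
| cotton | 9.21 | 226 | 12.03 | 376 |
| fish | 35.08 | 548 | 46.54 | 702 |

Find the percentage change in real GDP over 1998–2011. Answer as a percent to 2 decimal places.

Real GDP 1998 = Nominal GDP 1998 = 19.17·610 + 29.34·806 + 9.21·226 + 35.08·548 = 56647.04.
Real GDP 2011 (at 1998 prices) = 19.17·577 + 29.34·1310 + 9.21·376 + 35.08·702 = 77585.61.
Real growth = 77585.61/56647.04 − 1 = 0.3696.

36.96%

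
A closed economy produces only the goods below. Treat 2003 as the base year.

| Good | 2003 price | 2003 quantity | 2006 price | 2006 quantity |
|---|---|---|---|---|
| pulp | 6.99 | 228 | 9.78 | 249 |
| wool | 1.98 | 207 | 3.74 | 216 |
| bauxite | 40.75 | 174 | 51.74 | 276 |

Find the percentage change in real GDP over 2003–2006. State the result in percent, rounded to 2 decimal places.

47.52%

Real GDP 2003 = Nominal GDP 2003 = 6.99·228 + 1.98·207 + 40.75·174 = 9094.08.
Real GDP 2006 (at 2003 prices) = 6.99·249 + 1.98·216 + 40.75·276 = 13415.19.
Real growth = 13415.19/9094.08 − 1 = 0.4752.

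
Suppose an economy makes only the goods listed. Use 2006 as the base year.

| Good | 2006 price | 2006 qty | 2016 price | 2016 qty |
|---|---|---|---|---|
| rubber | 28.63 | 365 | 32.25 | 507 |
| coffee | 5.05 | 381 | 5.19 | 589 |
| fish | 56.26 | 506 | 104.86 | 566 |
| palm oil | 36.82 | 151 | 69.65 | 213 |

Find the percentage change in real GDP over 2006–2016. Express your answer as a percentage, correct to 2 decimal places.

23.22%

Real GDP 2006 = Nominal GDP 2006 = 28.63·365 + 5.05·381 + 56.26·506 + 36.82·151 = 46401.38.
Real GDP 2016 (at 2006 prices) = 28.63·507 + 5.05·589 + 56.26·566 + 36.82·213 = 57175.68.
Real growth = 57175.68/46401.38 − 1 = 0.2322.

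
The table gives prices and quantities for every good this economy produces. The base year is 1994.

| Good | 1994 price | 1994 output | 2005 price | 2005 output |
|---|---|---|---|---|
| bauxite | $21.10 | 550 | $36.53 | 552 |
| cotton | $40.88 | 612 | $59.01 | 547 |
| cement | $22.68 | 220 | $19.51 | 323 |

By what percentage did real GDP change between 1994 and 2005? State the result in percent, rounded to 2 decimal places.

Real GDP 1994 = Nominal GDP 1994 = 21.10·550 + 40.88·612 + 22.68·220 = 41613.16.
Real GDP 2005 (at 1994 prices) = 21.10·552 + 40.88·547 + 22.68·323 = 41334.20.
Real growth = 41334.20/41613.16 − 1 = -0.0067.

-0.67%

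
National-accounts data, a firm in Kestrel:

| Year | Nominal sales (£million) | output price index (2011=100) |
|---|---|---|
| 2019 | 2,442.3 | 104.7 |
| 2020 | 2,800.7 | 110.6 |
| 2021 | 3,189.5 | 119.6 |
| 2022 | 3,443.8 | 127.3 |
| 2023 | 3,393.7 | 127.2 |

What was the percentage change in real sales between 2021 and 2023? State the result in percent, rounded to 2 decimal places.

0.04%

Real sales 2021 = 3189.5/1.196 = 2666.81.
Real sales 2023 = 3393.7/1.272 = 2668.00.
Change = 2668.00/2666.81 − 1 = 0.0004.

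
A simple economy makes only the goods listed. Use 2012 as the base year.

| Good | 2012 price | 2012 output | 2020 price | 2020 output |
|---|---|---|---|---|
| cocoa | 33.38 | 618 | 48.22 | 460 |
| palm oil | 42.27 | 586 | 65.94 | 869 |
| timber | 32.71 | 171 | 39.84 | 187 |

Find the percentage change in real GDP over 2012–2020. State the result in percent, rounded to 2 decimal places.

14.14%

Real GDP 2012 = Nominal GDP 2012 = 33.38·618 + 42.27·586 + 32.71·171 = 50992.47.
Real GDP 2020 (at 2012 prices) = 33.38·460 + 42.27·869 + 32.71·187 = 58204.20.
Real growth = 58204.20/50992.47 − 1 = 0.1414.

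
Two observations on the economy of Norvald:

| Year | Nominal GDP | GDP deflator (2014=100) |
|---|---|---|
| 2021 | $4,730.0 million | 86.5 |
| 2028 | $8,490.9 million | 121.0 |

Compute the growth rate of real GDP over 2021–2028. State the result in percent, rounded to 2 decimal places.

28.33%

Deflate each year: 2021 → 4730.0/0.865 = 5468.21; 2028 → 8490.9/1.210 = 7017.27.
So real GDP changed by 7017.27/5468.21 − 1 = 0.2833, i.e. 28.33%.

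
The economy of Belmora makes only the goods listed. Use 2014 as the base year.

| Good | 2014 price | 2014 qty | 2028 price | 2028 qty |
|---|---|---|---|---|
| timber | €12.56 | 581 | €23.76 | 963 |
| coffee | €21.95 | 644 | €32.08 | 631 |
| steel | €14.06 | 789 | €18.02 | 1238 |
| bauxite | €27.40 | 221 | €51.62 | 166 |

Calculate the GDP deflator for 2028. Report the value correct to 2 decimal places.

154.49

Nominal GDP 2028 = 23.76·963 + 32.08·631 + 18.02·1238 + 51.62·166 = 74001.04.
Real GDP 2028 (at 2014 prices) = 12.56·963 + 21.95·631 + 14.06·1238 + 27.40·166 = 47900.41.
Deflator = Nominal/Real × 100 = 74001.04/47900.41 × 100 = 154.489.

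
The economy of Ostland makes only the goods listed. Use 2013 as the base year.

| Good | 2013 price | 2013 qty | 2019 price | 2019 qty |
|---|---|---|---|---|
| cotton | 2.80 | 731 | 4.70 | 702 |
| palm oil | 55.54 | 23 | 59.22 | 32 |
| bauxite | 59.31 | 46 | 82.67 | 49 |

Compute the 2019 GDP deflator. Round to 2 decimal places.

Nominal GDP 2019 = 4.70·702 + 59.22·32 + 82.67·49 = 9245.27.
Real GDP 2019 (at 2013 prices) = 2.80·702 + 55.54·32 + 59.31·49 = 6649.07.
Deflator = Nominal/Real × 100 = 9245.27/6649.07 × 100 = 139.046.

139.05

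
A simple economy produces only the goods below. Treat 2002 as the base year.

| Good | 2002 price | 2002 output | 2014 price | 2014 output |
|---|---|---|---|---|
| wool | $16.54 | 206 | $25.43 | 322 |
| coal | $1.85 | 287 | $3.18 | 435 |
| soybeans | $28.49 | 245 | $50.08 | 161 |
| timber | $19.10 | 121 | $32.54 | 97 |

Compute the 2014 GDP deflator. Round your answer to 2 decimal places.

Nominal GDP 2014 = 25.43·322 + 3.18·435 + 50.08·161 + 32.54·97 = 20791.02.
Real GDP 2014 (at 2002 prices) = 16.54·322 + 1.85·435 + 28.49·161 + 19.10·97 = 12570.22.
Deflator = Nominal/Real × 100 = 20791.02/12570.22 × 100 = 165.399.

165.40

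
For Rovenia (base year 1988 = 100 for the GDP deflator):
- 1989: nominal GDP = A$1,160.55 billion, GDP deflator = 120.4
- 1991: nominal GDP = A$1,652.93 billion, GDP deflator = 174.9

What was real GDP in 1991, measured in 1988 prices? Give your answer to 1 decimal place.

Real GDP = Nominal / (GDP deflator/100) = 1652.93 / 1.749 = 945.07.

A$945.1 billion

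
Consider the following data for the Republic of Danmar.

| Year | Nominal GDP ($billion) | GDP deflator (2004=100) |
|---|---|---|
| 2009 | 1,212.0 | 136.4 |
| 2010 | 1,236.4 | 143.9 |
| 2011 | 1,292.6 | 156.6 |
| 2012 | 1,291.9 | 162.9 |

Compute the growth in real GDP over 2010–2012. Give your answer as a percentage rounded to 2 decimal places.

-7.70%

Real GDP 2010 = 1236.4/1.439 = 859.21.
Real GDP 2012 = 1291.9/1.629 = 793.06.
Change = 793.06/859.21 − 1 = -0.0770.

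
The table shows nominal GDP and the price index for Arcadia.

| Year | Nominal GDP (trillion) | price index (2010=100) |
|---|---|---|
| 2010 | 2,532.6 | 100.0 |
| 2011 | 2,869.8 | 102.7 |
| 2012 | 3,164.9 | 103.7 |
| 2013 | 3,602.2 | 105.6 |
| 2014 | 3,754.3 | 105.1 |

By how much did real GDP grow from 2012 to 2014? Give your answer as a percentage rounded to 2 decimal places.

17.04%

Real GDP 2012 = 3164.9/1.037 = 3051.98.
Real GDP 2014 = 3754.3/1.051 = 3572.12.
Change = 3572.12/3051.98 − 1 = 0.1704.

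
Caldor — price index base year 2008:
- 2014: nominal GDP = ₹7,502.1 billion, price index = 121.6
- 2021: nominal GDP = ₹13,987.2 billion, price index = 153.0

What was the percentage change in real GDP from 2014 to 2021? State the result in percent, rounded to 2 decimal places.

Real GDP 2014 = 7502.1 / 1.216 = 6169.49.
Real GDP 2021 = 13987.2 / 1.530 = 9141.96.
Real growth = 9141.96 / 6169.49 − 1 = 0.4818.

48.18%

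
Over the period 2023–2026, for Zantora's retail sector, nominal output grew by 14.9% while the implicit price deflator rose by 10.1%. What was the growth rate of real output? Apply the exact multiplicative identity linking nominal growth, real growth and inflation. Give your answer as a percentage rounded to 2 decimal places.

(1 + g_nom) = (1 + g_real)(1 + π), so g_real = 1.1490 / 1.1010 − 1 = 0.04360.

4.36%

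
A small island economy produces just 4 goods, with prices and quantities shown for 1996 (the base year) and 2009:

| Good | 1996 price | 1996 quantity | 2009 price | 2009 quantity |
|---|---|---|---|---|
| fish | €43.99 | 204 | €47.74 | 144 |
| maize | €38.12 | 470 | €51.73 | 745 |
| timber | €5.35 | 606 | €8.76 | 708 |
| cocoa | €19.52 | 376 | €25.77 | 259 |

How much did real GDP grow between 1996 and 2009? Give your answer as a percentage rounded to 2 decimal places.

Real GDP 1996 = Nominal GDP 1996 = 43.99·204 + 38.12·470 + 5.35·606 + 19.52·376 = 37471.98.
Real GDP 2009 (at 1996 prices) = 43.99·144 + 38.12·745 + 5.35·708 + 19.52·259 = 43577.44.
Real growth = 43577.44/37471.98 − 1 = 0.1629.

16.29%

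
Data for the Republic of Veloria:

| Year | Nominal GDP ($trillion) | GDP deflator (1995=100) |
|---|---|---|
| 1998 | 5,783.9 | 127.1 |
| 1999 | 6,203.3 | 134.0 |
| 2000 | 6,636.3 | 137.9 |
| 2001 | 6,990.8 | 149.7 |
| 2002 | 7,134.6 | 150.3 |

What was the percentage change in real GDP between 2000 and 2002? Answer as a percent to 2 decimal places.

Real GDP 2000 = 6636.3/1.379 = 4812.40.
Real GDP 2002 = 7134.6/1.503 = 4746.91.
Change = 4746.91/4812.40 − 1 = -0.0136.

-1.36%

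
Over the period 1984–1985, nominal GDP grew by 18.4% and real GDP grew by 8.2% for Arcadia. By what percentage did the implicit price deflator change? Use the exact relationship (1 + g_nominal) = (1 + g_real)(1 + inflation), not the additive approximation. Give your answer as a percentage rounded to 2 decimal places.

(1 + g_nom) = (1 + g_real)(1 + π), so π = 1.1840 / 1.0820 − 1 = 0.09427.

9.43%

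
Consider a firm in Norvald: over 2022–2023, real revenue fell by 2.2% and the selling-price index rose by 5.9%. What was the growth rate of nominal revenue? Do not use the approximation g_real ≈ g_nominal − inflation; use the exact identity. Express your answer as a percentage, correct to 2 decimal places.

(1 + g_nom) = (1 + g_real)(1 + π) = 0.9780 × 1.0590 = 1.03570.

3.57%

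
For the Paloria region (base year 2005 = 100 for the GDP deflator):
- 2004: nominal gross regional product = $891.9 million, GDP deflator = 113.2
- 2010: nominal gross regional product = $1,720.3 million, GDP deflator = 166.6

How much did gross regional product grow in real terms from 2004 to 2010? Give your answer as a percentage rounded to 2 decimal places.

31.06%

Real gross regional product 2004 = 891.9 / 1.132 = 787.90.
Real gross regional product 2010 = 1720.3 / 1.666 = 1032.59.
Real growth = 1032.59 / 787.90 − 1 = 0.3106.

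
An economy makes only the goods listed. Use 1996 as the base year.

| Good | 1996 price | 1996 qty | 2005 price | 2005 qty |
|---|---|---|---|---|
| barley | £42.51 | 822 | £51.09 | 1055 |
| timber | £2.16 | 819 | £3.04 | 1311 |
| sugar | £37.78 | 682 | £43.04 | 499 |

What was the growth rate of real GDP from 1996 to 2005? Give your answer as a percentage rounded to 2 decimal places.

Real GDP 1996 = Nominal GDP 1996 = 42.51·822 + 2.16·819 + 37.78·682 = 62478.22.
Real GDP 2005 (at 1996 prices) = 42.51·1055 + 2.16·1311 + 37.78·499 = 66532.03.
Real growth = 66532.03/62478.22 − 1 = 0.0649.

6.49%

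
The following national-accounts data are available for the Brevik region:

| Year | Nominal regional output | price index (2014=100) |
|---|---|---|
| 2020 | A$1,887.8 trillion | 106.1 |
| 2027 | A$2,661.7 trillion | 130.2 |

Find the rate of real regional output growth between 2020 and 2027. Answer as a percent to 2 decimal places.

Real regional output 2020 = 1887.8 / 1.061 = 1779.26.
Real regional output 2027 = 2661.7 / 1.302 = 2044.32.
Real growth = 2044.32 / 1779.26 − 1 = 0.1490.

14.90%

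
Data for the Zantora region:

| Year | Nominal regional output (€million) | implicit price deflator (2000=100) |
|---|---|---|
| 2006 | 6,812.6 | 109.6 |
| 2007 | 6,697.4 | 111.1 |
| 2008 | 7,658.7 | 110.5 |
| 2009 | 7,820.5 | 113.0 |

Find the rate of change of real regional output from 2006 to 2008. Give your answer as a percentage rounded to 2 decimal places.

Real regional output 2006 = 6812.6/1.096 = 6215.88.
Real regional output 2008 = 7658.7/1.105 = 6930.95.
Change = 6930.95/6215.88 − 1 = 0.1150.

11.50%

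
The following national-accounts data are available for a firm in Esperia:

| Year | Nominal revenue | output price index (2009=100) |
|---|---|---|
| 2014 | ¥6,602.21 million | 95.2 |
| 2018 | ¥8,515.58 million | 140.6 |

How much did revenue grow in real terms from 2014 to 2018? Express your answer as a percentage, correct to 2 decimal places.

Real revenue 2014 = 6602.21 / 0.952 = 6935.09.
Real revenue 2018 = 8515.58 / 1.406 = 6056.60.
Real growth = 6056.60 / 6935.09 − 1 = -0.1267.

-12.67%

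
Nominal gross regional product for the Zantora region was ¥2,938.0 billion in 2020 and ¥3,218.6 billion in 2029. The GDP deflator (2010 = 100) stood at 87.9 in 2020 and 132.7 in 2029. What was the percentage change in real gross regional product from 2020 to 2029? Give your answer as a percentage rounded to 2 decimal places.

-27.43%

Real gross regional product 2020 = 2938.0 / 0.879 = 3342.43.
Real gross regional product 2029 = 3218.6 / 1.327 = 2425.47.
Real growth = 2425.47 / 3342.43 − 1 = -0.2743.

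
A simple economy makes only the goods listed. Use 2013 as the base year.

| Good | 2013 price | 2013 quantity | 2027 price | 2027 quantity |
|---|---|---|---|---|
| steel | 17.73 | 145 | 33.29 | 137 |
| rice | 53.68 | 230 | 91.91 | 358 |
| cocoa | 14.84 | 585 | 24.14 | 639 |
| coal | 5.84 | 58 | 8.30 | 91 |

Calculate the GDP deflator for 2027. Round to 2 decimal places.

169.44

Nominal GDP 2027 = 33.29·137 + 91.91·358 + 24.14·639 + 8.30·91 = 53645.27.
Real GDP 2027 (at 2013 prices) = 17.73·137 + 53.68·358 + 14.84·639 + 5.84·91 = 31660.65.
Deflator = Nominal/Real × 100 = 53645.27/31660.65 × 100 = 169.438.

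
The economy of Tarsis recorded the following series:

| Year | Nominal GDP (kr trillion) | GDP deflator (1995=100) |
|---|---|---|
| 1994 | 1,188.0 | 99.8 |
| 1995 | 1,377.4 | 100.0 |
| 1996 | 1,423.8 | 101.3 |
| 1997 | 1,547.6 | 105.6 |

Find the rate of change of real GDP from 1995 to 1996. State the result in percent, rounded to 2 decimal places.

2.04%

Real GDP 1995 = 1377.4/1.000 = 1377.40.
Real GDP 1996 = 1423.8/1.013 = 1405.53.
Change = 1405.53/1377.40 − 1 = 0.0204.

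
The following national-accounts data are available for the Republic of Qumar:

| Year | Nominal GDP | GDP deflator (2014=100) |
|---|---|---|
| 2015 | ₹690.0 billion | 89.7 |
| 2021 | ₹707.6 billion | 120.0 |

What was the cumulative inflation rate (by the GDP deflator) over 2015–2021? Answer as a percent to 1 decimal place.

Price-level change = 120.0 / 89.7 − 1 = 0.3378.

33.8%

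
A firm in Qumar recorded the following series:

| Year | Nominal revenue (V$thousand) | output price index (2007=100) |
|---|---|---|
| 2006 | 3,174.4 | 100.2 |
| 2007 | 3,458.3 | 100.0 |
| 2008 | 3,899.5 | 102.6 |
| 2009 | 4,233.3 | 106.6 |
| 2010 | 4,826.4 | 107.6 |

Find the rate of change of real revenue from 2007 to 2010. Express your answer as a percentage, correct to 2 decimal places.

29.70%

Real revenue 2007 = 3458.3/1.000 = 3458.30.
Real revenue 2010 = 4826.4/1.076 = 4485.50.
Change = 4485.50/3458.30 − 1 = 0.2970.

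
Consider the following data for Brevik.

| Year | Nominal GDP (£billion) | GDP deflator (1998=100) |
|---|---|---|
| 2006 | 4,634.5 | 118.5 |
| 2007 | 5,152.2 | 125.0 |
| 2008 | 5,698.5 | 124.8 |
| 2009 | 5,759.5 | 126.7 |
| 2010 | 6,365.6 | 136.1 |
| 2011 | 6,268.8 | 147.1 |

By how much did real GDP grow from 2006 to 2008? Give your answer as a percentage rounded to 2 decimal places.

Real GDP 2006 = 4634.5/1.185 = 3910.97.
Real GDP 2008 = 5698.5/1.248 = 4566.11.
Change = 4566.11/3910.97 − 1 = 0.1675.

16.75%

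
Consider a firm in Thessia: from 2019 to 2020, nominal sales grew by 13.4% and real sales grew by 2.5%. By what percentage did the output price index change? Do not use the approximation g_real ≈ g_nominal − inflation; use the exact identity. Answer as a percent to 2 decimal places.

(1 + g_nom) = (1 + g_real)(1 + π), so π = 1.1340 / 1.0250 − 1 = 0.10634.

10.63%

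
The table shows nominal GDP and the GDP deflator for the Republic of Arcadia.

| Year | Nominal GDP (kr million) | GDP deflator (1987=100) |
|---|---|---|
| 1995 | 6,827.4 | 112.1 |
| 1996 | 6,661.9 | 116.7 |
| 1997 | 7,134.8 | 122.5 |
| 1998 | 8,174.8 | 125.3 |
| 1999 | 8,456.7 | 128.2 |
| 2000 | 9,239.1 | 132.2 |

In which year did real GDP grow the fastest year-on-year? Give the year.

1996: real = 6661.9/1.167 = 5708.57; growth vs 1995 (6090.45) = -6.27%.
1997: real = 7134.8/1.225 = 5824.33; growth vs 1996 (5708.57) = 2.03%.
1998: real = 8174.8/1.253 = 6524.18; growth vs 1997 (5824.33) = 12.02%.
1999: real = 8456.7/1.282 = 6596.49; growth vs 1998 (6524.18) = 1.11%.
2000: real = 9239.1/1.322 = 6988.73; growth vs 1999 (6596.49) = 5.95%.

1998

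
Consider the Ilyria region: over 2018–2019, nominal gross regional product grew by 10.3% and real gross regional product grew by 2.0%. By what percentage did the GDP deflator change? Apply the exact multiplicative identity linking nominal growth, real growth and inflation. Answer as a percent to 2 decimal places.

(1 + g_nom) = (1 + g_real)(1 + π), so π = 1.1030 / 1.0200 − 1 = 0.08137.

8.14%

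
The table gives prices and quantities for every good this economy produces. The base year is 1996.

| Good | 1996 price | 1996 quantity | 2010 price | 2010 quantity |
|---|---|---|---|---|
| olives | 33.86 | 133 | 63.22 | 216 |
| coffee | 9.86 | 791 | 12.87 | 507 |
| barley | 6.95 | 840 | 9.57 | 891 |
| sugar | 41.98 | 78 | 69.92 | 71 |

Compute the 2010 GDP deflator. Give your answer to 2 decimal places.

156.72

Nominal GDP 2010 = 63.22·216 + 12.87·507 + 9.57·891 + 69.92·71 = 33671.80.
Real GDP 2010 (at 1996 prices) = 33.86·216 + 9.86·507 + 6.95·891 + 41.98·71 = 21485.81.
Deflator = Nominal/Real × 100 = 33671.80/21485.81 × 100 = 156.716.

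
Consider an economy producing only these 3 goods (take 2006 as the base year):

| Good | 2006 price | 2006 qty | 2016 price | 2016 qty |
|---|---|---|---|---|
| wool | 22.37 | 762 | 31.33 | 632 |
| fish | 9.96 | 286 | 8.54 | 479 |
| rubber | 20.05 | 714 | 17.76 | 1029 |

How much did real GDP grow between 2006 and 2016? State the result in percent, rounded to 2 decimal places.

15.58%

Real GDP 2006 = Nominal GDP 2006 = 22.37·762 + 9.96·286 + 20.05·714 = 34210.20.
Real GDP 2016 (at 2006 prices) = 22.37·632 + 9.96·479 + 20.05·1029 = 39540.13.
Real growth = 39540.13/34210.20 − 1 = 0.1558.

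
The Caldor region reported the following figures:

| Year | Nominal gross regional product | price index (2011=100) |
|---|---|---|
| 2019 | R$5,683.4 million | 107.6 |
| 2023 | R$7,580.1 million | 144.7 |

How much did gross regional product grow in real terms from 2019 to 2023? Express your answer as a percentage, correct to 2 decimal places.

-0.82%

Real gross regional product 2019 = 5683.4 / 1.076 = 5281.97.
Real gross regional product 2023 = 7580.1 / 1.447 = 5238.49.
Real growth = 5238.49 / 5281.97 − 1 = -0.0082.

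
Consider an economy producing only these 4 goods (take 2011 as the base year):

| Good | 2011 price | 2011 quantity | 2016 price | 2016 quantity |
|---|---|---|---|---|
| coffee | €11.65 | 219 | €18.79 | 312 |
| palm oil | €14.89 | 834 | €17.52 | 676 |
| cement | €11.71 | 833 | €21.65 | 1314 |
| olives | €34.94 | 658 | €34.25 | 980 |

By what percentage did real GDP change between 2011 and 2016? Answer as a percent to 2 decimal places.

Real GDP 2011 = Nominal GDP 2011 = 11.65·219 + 14.89·834 + 11.71·833 + 34.94·658 = 47714.56.
Real GDP 2016 (at 2011 prices) = 11.65·312 + 14.89·676 + 11.71·1314 + 34.94·980 = 63328.58.
Real growth = 63328.58/47714.56 − 1 = 0.3272.

32.72%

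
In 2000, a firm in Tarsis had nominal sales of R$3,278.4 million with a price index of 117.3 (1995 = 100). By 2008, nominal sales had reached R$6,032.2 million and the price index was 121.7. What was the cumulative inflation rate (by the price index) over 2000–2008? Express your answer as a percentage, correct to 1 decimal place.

3.8%

Price-level change = 121.7 / 117.3 − 1 = 0.0375.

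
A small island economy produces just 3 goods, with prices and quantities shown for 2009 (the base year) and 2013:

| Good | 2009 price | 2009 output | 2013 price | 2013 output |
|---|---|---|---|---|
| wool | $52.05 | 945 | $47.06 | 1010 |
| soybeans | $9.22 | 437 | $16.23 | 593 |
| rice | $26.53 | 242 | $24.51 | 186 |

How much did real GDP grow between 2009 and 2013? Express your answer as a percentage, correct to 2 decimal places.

5.59%

Real GDP 2009 = Nominal GDP 2009 = 52.05·945 + 9.22·437 + 26.53·242 = 59636.65.
Real GDP 2013 (at 2009 prices) = 52.05·1010 + 9.22·593 + 26.53·186 = 62972.54.
Real growth = 62972.54/59636.65 − 1 = 0.0559.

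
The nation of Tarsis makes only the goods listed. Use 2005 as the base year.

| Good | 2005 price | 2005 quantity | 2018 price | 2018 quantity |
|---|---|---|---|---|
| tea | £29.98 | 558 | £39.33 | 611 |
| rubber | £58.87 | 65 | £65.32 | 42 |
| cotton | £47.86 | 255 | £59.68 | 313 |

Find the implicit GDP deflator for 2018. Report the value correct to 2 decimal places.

127.07

Nominal GDP 2018 = 39.33·611 + 65.32·42 + 59.68·313 = 45453.91.
Real GDP 2018 (at 2005 prices) = 29.98·611 + 58.87·42 + 47.86·313 = 35770.50.
Deflator = Nominal/Real × 100 = 45453.91/35770.50 × 100 = 127.071.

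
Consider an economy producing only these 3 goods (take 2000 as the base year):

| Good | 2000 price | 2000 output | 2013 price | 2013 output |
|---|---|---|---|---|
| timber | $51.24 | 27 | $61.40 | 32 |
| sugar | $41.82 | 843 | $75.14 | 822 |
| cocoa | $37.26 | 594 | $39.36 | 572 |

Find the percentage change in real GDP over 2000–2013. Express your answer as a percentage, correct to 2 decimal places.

-2.45%

Real GDP 2000 = Nominal GDP 2000 = 51.24·27 + 41.82·843 + 37.26·594 = 58770.18.
Real GDP 2013 (at 2000 prices) = 51.24·32 + 41.82·822 + 37.26·572 = 57328.44.
Real growth = 57328.44/58770.18 − 1 = -0.0245.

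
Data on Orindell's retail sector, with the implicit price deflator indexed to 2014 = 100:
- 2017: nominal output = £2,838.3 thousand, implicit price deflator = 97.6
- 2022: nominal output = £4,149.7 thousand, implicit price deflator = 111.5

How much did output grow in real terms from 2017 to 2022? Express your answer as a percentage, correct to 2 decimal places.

27.98%

Deflate each year: 2017 → 2838.3/0.976 = 2908.09; 2022 → 4149.7/1.115 = 3721.70.
So real output changed by 3721.70/2908.09 − 1 = 0.2798, i.e. 27.98%.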